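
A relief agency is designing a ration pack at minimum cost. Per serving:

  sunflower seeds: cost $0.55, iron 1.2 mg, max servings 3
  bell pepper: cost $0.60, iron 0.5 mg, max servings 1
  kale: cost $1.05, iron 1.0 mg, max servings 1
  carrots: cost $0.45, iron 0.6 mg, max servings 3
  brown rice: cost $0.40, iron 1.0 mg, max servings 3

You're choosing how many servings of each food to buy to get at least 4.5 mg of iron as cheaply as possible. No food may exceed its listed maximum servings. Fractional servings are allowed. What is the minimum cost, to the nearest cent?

Cost per mg of iron: brown rice $0.4000, sunflower seeds $0.4583, carrots $0.7500, kale $1.0500, bell pepper $1.2000.
Take 3 servings of brown rice: +3.0 mg iron for $1.20 (total $1.20, still need 1.5 mg).
Take 1.25 servings of sunflower seeds: +1.5 mg iron for $0.69 (total $1.89, still need 0.0 mg).
Greedy by cheapest-per-mg is optimal for a single linear constraint, so the minimum cost is $1.89.

$1.89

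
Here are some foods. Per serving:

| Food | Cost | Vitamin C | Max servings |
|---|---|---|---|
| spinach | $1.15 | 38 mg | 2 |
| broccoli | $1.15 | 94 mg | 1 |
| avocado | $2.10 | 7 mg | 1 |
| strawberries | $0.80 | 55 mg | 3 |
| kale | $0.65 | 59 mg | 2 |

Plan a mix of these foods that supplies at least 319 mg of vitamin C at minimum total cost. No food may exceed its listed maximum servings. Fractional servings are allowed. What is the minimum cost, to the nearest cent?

$4.01

Cost per mg of vitamin C: kale $0.0110, broccoli $0.0122, strawberries $0.0145, spinach $0.0303, avocado $0.3000.
Take 2 servings of kale: +118.0 mg vitamin C for $1.30 (total $1.30, still need 201.0 mg).
Take 1 serving of broccoli: +94.0 mg vitamin C for $1.15 (total $2.45, still need 107.0 mg).
Take 1.945 servings of strawberries: +107.0 mg vitamin C for $1.56 (total $4.01, still need 0.0 mg).
Greedy by cheapest-per-mg is optimal for a single linear constraint, so the minimum cost is $4.01.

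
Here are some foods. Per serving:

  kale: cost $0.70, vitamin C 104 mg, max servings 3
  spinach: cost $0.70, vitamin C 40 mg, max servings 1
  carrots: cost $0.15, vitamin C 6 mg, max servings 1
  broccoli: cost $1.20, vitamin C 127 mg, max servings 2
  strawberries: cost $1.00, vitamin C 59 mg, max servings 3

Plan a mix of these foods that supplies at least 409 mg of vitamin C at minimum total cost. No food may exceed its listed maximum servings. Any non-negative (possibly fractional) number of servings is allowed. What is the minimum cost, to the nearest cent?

Cost per mg of vitamin C: kale $0.0067, broccoli $0.0094, strawberries $0.0169, spinach $0.0175, carrots $0.0250.
Take 3 servings of kale: +312.0 mg vitamin C for $2.10 (total $2.10, still need 97.0 mg).
Take 0.7638 servings of broccoli: +97.0 mg vitamin C for $0.92 (total $3.02, still need 0.0 mg).
Greedy by cheapest-per-mg is optimal for a single linear constraint, so the minimum cost is $3.02.

$3.02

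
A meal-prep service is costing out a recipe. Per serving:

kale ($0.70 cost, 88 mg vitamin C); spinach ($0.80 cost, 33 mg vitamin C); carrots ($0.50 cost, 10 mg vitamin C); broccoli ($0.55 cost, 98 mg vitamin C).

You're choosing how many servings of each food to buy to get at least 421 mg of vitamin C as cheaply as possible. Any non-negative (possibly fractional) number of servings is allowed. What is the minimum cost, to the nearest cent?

Cost per mg of vitamin C: broccoli $0.0056, kale $0.0080, spinach $0.0242, carrots $0.0500.
With no serving limits, use only broccoli: 421 mg / 98 mg = 4.296 servings × $0.55 = $2.36.

$2.36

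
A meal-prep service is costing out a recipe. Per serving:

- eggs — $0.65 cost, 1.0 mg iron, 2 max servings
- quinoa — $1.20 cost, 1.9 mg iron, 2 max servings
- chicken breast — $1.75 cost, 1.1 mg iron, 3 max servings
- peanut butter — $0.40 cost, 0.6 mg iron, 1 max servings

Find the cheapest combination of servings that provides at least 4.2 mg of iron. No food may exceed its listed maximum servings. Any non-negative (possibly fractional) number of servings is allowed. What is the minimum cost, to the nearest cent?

$2.66

Cost per mg of iron: quinoa $0.6316, eggs $0.6500, peanut butter $0.6667, chicken breast $1.5909.
Take 2 servings of quinoa: +3.8 mg iron for $2.40 (total $2.40, still need 0.4 mg).
Take 0.4 servings of eggs: +0.4 mg iron for $0.26 (total $2.66, still need 0.0 mg).
Greedy by cheapest-per-mg is optimal for a single linear constraint, so the minimum cost is $2.66.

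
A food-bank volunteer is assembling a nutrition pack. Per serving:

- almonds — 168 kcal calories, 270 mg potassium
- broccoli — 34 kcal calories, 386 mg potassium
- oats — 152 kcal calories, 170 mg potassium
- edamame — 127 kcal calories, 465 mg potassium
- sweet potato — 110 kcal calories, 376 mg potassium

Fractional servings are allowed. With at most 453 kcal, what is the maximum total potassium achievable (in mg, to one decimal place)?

Potassium per kcal: broccoli 11.35, edamame 3.661, sweet potato 3.418, almonds 1.607, oats 1.118.
With no serving limits, spend the whole calories allowance on broccoli: 453 kcal / 34 kcal × 386 mg = 5142.9 mg.

5142.9 mg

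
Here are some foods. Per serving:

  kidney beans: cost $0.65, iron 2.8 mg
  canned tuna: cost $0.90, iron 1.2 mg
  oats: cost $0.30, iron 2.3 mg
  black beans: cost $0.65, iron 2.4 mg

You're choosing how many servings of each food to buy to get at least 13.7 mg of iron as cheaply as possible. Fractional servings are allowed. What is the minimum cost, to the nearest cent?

$1.79

Cost per mg of iron: oats $0.1304, kidney beans $0.2321, black beans $0.2708, canned tuna $0.7500.
With no serving limits, use only oats: 13.7 mg / 2.3 mg = 5.957 servings × $0.30 = $1.79.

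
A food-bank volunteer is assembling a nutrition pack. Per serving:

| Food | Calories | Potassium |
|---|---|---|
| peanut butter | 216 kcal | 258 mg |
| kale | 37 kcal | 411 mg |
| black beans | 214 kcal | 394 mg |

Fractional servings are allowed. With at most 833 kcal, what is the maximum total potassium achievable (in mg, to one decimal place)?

Potassium per kcal: kale 11.11, black beans 1.841, peanut butter 1.194.
With no serving limits, spend the whole calories allowance on kale: 833 kcal / 37 kcal × 411 mg = 9253.1 mg.

9253.1 mg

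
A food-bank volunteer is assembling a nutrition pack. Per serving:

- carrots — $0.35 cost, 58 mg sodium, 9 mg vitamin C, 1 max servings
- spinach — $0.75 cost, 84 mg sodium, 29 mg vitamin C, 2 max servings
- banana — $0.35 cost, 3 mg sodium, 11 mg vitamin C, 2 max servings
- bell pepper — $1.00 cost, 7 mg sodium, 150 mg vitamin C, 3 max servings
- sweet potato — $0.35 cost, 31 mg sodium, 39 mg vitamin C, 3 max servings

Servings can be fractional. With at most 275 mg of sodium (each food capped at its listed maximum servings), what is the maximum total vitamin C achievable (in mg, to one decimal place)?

642.5 mg

Vitamin C per mg sodium: bell pepper 21.43, banana 3.667, sweet potato 1.258, spinach 0.3452, carrots 0.1552.
Take 3 servings of bell pepper: uses 21 mg sodium, +450.0 mg vitamin C (running total 450.0 mg).
Take 2 servings of banana: uses 6 mg sodium, +22.0 mg vitamin C (running total 472.0 mg).
Take 3 servings of sweet potato: uses 93 mg sodium, +117.0 mg vitamin C (running total 589.0 mg).
Take 1.845 servings of spinach: uses 155 mg sodium, +53.5 mg vitamin C (running total 642.5 mg).
Greedy by best ratio exhausts the sodium allowance optimally: 642.5 mg.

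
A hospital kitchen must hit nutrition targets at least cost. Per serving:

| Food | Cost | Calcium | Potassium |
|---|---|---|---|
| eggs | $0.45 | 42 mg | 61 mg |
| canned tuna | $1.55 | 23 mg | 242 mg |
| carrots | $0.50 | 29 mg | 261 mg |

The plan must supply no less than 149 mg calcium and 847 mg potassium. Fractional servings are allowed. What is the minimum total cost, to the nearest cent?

For a min-cost LP with two ≥-constraints, a basic feasible solution has at most two positive variables.
eggs only: max(149/42, 847/61) = 13.89 servings → $6.25.
canned tuna only: max(149/23, 847/242) = 6.478 servings → $10.04.
carrots only: max(149/29, 847/261) = 5.138 servings → $2.57.
eggs + canned tuna with both tight: 1.892 servings and 3.023 servings → $5.54.
eggs + carrots with both tight: 1.558 servings and 2.881 servings → $2.14.
canned tuna + carrots: the both-tight solution has a negative serving — not a feasible corner.
The minimum over all feasible corners is $2.14.

$2.14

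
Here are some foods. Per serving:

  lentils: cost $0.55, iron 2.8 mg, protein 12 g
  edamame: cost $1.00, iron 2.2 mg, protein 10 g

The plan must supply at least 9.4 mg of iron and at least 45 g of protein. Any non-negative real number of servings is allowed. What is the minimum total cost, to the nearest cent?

$2.06

An LP optimum is at a vertex; with two nutrient constraints at most two foods are used. Check each candidate.
lentils only: max(9.4/2.8, 45/12) = 3.75 servings → $2.06.
edamame only: max(9.4/2.2, 45/10) = 4.5 servings → $4.50.
lentils + edamame: the both-tight solution has a negative serving — not a feasible corner.
So the least-cost plan costs $2.06.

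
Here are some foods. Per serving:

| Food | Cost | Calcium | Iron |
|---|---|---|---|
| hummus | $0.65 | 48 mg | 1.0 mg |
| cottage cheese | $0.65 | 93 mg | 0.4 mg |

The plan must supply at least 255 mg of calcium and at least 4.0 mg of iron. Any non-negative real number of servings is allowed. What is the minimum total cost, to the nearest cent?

A basic optimal solution has at most two foods positive. Try each food alone and each pair with both targets met exactly.
hummus only: max(255/48, 4.0/1.0) = 5.312 servings → $3.45.
cottage cheese only: max(255/93, 4.0/0.4) = 10 servings → $6.50.
hummus + cottage cheese with both tight: 3.659 servings and 0.8537 servings → $2.93.
Cheapest feasible corner: $2.93.

$2.93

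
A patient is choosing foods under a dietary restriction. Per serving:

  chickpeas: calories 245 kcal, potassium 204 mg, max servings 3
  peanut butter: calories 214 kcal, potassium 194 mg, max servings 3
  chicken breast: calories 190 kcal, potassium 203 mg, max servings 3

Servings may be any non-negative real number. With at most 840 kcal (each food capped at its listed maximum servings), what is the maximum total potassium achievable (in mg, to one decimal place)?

853.8 mg

Potassium per kcal: chicken breast 1.068, peanut butter 0.9065, chickpeas 0.8327.
Take 3 servings of chicken breast: uses 570 kcal, +609.0 mg potassium (running total 609.0 mg).
Take 1.262 servings of peanut butter: uses 270 kcal, +244.8 mg potassium (running total 853.8 mg).
Greedy by best ratio exhausts the calories allowance optimally: 853.8 mg.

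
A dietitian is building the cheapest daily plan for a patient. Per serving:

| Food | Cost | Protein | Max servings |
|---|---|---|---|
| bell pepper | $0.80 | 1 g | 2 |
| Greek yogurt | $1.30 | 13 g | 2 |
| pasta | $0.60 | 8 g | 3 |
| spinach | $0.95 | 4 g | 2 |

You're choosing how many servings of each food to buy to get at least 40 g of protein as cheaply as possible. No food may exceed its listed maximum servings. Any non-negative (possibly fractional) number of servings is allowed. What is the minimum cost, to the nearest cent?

Cost per g of protein: pasta $0.0750, Greek yogurt $0.1000, spinach $0.2375, bell pepper $0.8000.
Take 3 servings of pasta: +24.0 g protein for $1.80 (total $1.80, still need 16.0 g).
Take 1.231 servings of Greek yogurt: +16.0 g protein for $1.60 (total $3.40, still need 0.0 g).
Filling from the cheapest source first is optimal under one linear minimum: $3.40.

$3.40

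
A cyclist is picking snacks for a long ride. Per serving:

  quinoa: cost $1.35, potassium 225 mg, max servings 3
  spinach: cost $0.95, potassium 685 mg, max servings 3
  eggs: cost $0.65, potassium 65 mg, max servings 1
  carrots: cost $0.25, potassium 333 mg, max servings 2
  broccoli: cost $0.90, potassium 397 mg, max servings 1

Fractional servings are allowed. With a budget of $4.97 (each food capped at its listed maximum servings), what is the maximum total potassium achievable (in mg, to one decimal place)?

3238.0 mg

Potassium per dollar: carrots 1332, spinach 721.1, broccoli 441.1, quinoa 166.7, eggs 100.
Take 2 servings of carrots: spends $0.50, +666.0 mg potassium (running total 666.0 mg).
Take 3 servings of spinach: spends $2.85, +2055.0 mg potassium (running total 2721.0 mg).
Take 1 serving of broccoli: spends $0.90, +397.0 mg potassium (running total 3118.0 mg).
Take 0.5333 servings of quinoa: spends $0.72, +120.0 mg potassium (running total 3238.0 mg).
Filling greedily by potassium-per-dollar is optimal for one linear limit, giving 3238.0 mg.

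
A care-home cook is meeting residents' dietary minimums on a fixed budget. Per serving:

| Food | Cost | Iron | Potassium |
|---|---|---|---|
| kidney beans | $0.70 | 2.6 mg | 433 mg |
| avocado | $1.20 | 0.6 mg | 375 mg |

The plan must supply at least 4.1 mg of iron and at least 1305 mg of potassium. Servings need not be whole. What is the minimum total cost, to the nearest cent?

$2.11

With two linear requirements the optimum uses one or two foods; enumerate the corners.
kidney beans only: max(4.1/2.6, 1305/433) = 3.014 servings → $2.11.
avocado only: max(4.1/0.6, 1305/375) = 6.833 servings → $8.20.
kidney beans + avocado with both tight: 1.055 servings and 2.262 servings → $3.45.
So the least-cost plan costs $2.11.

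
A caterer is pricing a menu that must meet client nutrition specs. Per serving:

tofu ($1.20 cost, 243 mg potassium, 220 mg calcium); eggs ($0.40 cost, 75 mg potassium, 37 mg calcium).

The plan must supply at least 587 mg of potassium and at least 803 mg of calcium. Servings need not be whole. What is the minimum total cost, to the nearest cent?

$4.38

tofu only: max(587/243, 803/220) = 3.65 servings → $4.38.
eggs only: max(587/75, 803/37) = 21.7 servings → $8.68.
tofu + eggs: the both-tight solution has a negative serving — not a feasible corner.
Cheapest feasible corner: $4.38.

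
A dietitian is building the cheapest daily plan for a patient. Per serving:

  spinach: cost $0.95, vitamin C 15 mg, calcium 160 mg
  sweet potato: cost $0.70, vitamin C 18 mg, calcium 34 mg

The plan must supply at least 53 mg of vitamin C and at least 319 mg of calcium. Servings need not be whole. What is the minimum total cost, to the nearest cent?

At the optimum either one food covers both requirements or two foods hit both targets exactly; no other combination can be cheaper.
spinach only: max(53/15, 319/160) = 3.533 servings → $3.36.
sweet potato only: max(53/18, 319/34) = 9.382 servings → $6.57.
spinach + sweet potato with both tight: 1.662 servings and 1.559 servings → $2.67.
Cheapest feasible corner: $2.67.

$2.67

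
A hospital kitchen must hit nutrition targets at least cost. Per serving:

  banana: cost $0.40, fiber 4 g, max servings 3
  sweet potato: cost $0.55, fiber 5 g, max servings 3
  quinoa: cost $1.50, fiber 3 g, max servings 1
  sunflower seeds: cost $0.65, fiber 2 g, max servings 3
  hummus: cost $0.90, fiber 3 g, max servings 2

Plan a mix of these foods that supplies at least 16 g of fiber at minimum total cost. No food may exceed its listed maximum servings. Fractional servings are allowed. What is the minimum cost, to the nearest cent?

$1.64

Cost per g of fiber: banana $0.1000, sweet potato $0.1100, hummus $0.3000, sunflower seeds $0.3250, quinoa $0.5000.
Take 3 servings of banana: +12.0 g fiber for $1.20 (total $1.20, still need 4.0 g).
Take 0.8 servings of sweet potato: +4.0 g fiber for $0.44 (total $1.64, still need 0.0 g).
Greedy by cheapest-per-g is optimal for a single linear constraint, so the minimum cost is $1.64.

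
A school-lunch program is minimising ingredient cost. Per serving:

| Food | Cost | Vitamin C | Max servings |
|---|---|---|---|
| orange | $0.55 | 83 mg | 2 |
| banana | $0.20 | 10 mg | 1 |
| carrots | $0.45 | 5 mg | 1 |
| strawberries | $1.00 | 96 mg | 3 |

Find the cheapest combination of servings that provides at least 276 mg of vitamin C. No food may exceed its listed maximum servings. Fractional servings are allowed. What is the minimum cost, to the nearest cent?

Cost per mg of vitamin C: orange $0.0066, strawberries $0.0104, banana $0.0200, carrots $0.0900.
Take 2 servings of orange: +166.0 mg vitamin C for $1.10 (total $1.10, still need 110.0 mg).
Take 1.146 servings of strawberries: +110.0 mg vitamin C for $1.15 (total $2.25, still need 0.0 mg).
Greedy by cheapest-per-mg is optimal for a single linear constraint, so the minimum cost is $2.25.

$2.25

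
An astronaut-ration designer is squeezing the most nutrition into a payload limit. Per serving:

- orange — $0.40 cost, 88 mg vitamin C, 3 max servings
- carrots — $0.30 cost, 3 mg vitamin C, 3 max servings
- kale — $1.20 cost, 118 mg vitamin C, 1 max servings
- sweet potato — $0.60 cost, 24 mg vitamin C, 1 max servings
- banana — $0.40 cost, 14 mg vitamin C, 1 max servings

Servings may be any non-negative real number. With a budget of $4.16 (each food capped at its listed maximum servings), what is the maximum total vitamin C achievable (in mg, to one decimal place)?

Vitamin C per dollar: orange 220, kale 98.33, sweet potato 40, banana 35, carrots 10.
Take 3 servings of orange: spends $1.20, +264.0 mg vitamin C (running total 264.0 mg).
Take 1 serving of kale: spends $1.20, +118.0 mg vitamin C (running total 382.0 mg).
Take 1 serving of sweet potato: spends $0.60, +24.0 mg vitamin C (running total 406.0 mg).
Take 1 serving of banana: spends $0.40, +14.0 mg vitamin C (running total 420.0 mg).
Take 2.533 servings of carrots: spends $0.76, +7.6 mg vitamin C (running total 427.6 mg).
Filling greedily by vitamin C-per-dollar is optimal for one linear limit, giving 427.6 mg.

427.6 mg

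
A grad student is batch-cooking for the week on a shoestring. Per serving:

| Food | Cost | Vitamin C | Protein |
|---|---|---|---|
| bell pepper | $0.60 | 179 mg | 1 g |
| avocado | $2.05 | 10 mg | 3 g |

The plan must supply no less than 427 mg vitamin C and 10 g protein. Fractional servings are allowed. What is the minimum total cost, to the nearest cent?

A basic optimal solution has at most two foods positive. Try each food alone and each pair with both targets met exactly.
bell pepper only: max(427/179, 10/1) = 10 servings → $6.00.
avocado only: max(427/10, 10/3) = 42.7 servings → $87.53.
bell pepper + avocado with both tight: 2.241 servings and 2.586 servings → $6.65.
So the least-cost plan costs $6.00.

$6.00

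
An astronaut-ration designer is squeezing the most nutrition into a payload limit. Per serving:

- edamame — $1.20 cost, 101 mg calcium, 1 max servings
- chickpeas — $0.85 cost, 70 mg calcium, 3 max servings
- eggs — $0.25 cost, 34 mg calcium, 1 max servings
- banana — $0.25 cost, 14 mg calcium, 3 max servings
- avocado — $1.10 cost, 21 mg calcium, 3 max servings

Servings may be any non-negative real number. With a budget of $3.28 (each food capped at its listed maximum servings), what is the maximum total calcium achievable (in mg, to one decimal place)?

285.7 mg

Calcium per dollar: eggs 136, edamame 84.17, chickpeas 82.35, banana 56, avocado 19.09.
Take 1 serving of eggs: spends $0.25, +34.0 mg calcium (running total 34.0 mg).
Take 1 serving of edamame: spends $1.20, +101.0 mg calcium (running total 135.0 mg).
Take 2.153 servings of chickpeas: spends $1.83, +150.7 mg calcium (running total 285.7 mg).
Greedy by best ratio exhausts the cost allowance optimally: 285.7 mg.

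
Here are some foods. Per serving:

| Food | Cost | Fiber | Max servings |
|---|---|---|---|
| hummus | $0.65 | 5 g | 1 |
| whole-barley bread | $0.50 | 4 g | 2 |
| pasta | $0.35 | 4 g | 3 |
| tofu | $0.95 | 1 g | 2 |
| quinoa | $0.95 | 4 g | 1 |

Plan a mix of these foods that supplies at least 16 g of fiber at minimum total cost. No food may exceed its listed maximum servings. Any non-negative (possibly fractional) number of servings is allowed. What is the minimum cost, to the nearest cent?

Cost per g of fiber: pasta $0.0875, whole-barley bread $0.1250, hummus $0.1300, quinoa $0.2375, tofu $0.9500.
Take 3 servings of pasta: +12.0 g fiber for $1.05 (total $1.05, still need 4.0 g).
Take 1 serving of whole-barley bread: +4.0 g fiber for $0.50 (total $1.55, still need 0.0 g).
Filling from the cheapest source first is optimal under one linear minimum: $1.55.

$1.55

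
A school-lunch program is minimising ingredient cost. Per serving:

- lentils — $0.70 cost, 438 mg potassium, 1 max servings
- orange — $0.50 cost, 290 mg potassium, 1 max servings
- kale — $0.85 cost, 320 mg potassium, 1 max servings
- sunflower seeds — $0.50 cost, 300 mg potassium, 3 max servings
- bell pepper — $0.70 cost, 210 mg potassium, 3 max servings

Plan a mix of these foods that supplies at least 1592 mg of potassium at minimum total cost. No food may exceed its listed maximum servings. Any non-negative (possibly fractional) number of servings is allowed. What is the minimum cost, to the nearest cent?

Cost per mg of potassium: lentils $0.0016, sunflower seeds $0.0017, orange $0.0017, kale $0.0027, bell pepper $0.0033.
Take 1 serving of lentils: +438.0 mg potassium for $0.70 (total $0.70, still need 1154.0 mg).
Take 3 servings of sunflower seeds: +900.0 mg potassium for $1.50 (total $2.20, still need 254.0 mg).
Take 0.8759 servings of orange: +254.0 mg potassium for $0.44 (total $2.64, still need 0.0 mg).
Greedy by cheapest-per-mg is optimal for a single linear constraint, so the minimum cost is $2.64.

$2.64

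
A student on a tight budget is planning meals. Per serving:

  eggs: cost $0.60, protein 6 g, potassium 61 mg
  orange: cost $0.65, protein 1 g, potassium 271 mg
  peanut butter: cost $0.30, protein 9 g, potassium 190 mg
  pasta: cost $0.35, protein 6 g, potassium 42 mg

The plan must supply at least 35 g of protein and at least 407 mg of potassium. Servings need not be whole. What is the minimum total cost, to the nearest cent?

A basic optimal solution has at most two foods positive. Try each food alone and each pair with both targets met exactly.
eggs only: max(35/6, 407/61) = 6.672 servings → $4.00.
orange only: max(35/1, 407/271) = 35 servings → $22.75.
peanut butter only: max(35/9, 407/190) = 3.889 servings → $1.17.
pasta only: max(35/6, 407/42) = 9.69 servings → $3.39.
eggs + orange with both tight: 5.801 servings and 0.1962 servings → $3.61.
eggs + peanut butter with both tight: 5.054 servings and 0.5195 servings → $3.19.
eggs + pasta with both targets exact would need a negative amount; discard.
orange + peanut butter: intersection lies outside the first quadrant.
orange + pasta with both tight: 0.6136 servings and 5.731 servings → $2.40.
peanut butter + pasta with both tight: 1.276 servings and 3.92 servings → $1.75.
The minimum over all feasible corners is $1.17.

$1.17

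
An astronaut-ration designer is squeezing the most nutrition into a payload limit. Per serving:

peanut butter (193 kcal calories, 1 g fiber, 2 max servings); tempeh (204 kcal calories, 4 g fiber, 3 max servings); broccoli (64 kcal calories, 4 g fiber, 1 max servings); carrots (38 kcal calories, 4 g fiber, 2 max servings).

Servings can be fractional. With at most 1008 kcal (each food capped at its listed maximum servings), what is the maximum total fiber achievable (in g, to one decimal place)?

25.3 g

Fiber per kcal: carrots 0.1053, broccoli 0.0625, tempeh 0.01961, peanut butter 0.005181.
Take 2 servings of carrots: uses 76 kcal, +8.0 g fiber (running total 8.0 g).
Take 1 serving of broccoli: uses 64 kcal, +4.0 g fiber (running total 12.0 g).
Take 3 servings of tempeh: uses 612 kcal, +12.0 g fiber (running total 24.0 g).
Take 1.326 servings of peanut butter: uses 256 kcal, +1.3 g fiber (running total 25.3 g).
Filling greedily by fiber-per-kcal is optimal for one linear limit, giving 25.3 g.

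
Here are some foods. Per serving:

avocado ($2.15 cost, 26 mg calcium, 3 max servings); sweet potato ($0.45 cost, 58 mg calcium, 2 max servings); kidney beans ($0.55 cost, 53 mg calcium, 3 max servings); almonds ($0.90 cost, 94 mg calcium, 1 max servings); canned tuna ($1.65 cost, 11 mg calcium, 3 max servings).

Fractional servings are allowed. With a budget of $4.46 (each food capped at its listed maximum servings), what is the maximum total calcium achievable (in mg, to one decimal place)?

381.2 mg

Calcium per dollar: sweet potato 128.9, almonds 104.4, kidney beans 96.36, avocado 12.09, canned tuna 6.667.
Take 2 servings of sweet potato: spends $0.90, +116.0 mg calcium (running total 116.0 mg).
Take 1 serving of almonds: spends $0.90, +94.0 mg calcium (running total 210.0 mg).
Take 3 servings of kidney beans: spends $1.65, +159.0 mg calcium (running total 369.0 mg).
Take 0.4698 servings of avocado: spends $1.01, +12.2 mg calcium (running total 381.2 mg).
Greedy by best ratio exhausts the cost allowance optimally: 381.2 mg.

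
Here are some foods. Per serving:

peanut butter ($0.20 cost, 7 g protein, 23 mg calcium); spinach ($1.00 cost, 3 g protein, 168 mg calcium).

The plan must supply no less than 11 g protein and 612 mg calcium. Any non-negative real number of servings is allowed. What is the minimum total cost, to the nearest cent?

$3.64

At the optimum either one food covers both requirements or two foods hit both targets exactly; no other combination can be cheaper.
peanut butter only: max(11/7, 612/23) = 26.61 servings → $5.32.
spinach only: max(11/3, 612/168) = 3.667 servings → $3.67.
peanut butter + spinach with both tight: 0.01084 servings and 3.641 servings → $3.64.
So the least-cost plan costs $3.64.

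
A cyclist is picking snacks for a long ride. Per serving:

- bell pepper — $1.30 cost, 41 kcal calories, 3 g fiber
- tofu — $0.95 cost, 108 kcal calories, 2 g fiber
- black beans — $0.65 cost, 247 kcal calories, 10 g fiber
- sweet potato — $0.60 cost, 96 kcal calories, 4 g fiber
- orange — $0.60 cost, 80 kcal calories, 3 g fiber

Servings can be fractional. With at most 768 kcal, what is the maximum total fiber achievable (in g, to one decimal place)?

56.2 g

Fiber per kcal: bell pepper 0.07317, sweet potato 0.04167, black beans 0.04049, orange 0.0375, tofu 0.01852.
With no serving limits, spend the whole calories allowance on bell pepper: 768 kcal / 41 kcal × 3 g = 56.2 g.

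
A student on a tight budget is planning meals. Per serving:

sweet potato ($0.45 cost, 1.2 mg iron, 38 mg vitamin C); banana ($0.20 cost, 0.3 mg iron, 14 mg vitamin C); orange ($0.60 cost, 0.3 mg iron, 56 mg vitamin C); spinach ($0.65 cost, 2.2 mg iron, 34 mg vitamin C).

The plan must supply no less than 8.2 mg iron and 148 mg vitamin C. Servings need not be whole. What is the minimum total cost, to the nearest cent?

$2.53

Compare the cost at each extreme point of the feasible region.
sweet potato only: max(8.2/1.2, 148/38) = 6.833 servings → $3.08.
banana only: max(8.2/0.3, 148/14) = 27.33 servings → $5.47.
orange only: max(8.2/0.3, 148/56) = 27.33 servings → $16.40.
spinach only: max(8.2/2.2, 148/34) = 4.353 servings → $2.83.
sweet potato + banana: the both-tight solution has a negative serving — not a feasible corner.
sweet potato + orange: the both-tight solution has a negative serving — not a feasible corner.
sweet potato + spinach with both tight: 1.093 servings and 3.131 servings → $2.53.
banana + orange with both targets exact would need a negative amount; discard.
banana + spinach with both tight: 2.272 servings and 3.417 servings → $2.68.
orange + spinach with both tight: 0.4142 servings and 3.671 servings → $2.63.
So the least-cost plan costs $2.53.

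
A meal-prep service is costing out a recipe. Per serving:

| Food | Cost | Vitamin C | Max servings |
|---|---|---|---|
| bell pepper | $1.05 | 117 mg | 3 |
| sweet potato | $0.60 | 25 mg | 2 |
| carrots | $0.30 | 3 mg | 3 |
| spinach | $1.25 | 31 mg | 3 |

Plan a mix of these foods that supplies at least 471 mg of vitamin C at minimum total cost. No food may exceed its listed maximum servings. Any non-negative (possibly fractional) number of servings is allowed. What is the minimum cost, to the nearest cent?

Cost per mg of vitamin C: bell pepper $0.0090, sweet potato $0.0240, spinach $0.0403, carrots $0.1000.
Take 3 servings of bell pepper: +351.0 mg vitamin C for $3.15 (total $3.15, still need 120.0 mg).
Take 2 servings of sweet potato: +50.0 mg vitamin C for $1.20 (total $4.35, still need 70.0 mg).
Take 2.258 servings of spinach: +70.0 mg vitamin C for $2.82 (total $7.17, still need 0.0 mg).
Greedy by cheapest-per-mg is optimal for a single linear constraint, so the minimum cost is $7.17.

$7.17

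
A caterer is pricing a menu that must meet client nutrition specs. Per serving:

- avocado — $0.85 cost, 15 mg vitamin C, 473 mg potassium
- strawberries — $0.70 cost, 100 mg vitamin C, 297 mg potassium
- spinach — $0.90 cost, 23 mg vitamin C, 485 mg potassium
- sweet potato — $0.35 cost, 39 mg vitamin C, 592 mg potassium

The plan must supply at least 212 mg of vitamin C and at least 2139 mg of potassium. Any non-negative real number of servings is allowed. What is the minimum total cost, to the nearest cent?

Check every corner: each single food scaled to meet both minima, and each pair solved so both constraints bind.
avocado only: max(212/15, 2139/473) = 14.13 servings → $12.01.
strawberries only: max(212/100, 2139/297) = 7.202 servings → $5.04.
spinach only: max(212/23, 2139/485) = 9.217 servings → $8.30.
sweet potato only: max(212/39, 2139/592) = 5.436 servings → $1.90.
avocado + strawberries with both tight: 3.523 servings and 1.592 servings → $4.11.
avocado + spinach: the both-tight solution has a negative serving — not a feasible corner.
avocado + sweet potato: intersection lies outside the first quadrant.
strawberries + spinach with both tight: 1.287 servings and 3.622 servings → $4.16.
strawberries + sweet potato with both tight: 0.8838 servings and 3.17 servings → $1.73.
spinach + sweet potato: the both-tight solution has a negative serving — not a feasible corner.
So the least-cost plan costs $1.73.

$1.73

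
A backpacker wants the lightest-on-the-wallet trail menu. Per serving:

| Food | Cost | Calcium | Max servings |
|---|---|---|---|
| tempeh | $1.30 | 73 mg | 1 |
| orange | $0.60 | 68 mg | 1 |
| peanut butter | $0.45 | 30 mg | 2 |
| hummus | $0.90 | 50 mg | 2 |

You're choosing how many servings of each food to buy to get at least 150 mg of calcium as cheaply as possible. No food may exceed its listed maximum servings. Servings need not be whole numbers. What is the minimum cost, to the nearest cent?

Cost per mg of calcium: orange $0.0088, peanut butter $0.0150, tempeh $0.0178, hummus $0.0180.
Take 1 serving of orange: +68.0 mg calcium for $0.60 (total $0.60, still need 82.0 mg).
Take 2 servings of peanut butter: +60.0 mg calcium for $0.90 (total $1.50, still need 22.0 mg).
Take 0.3014 servings of tempeh: +22.0 mg calcium for $0.39 (total $1.89, still need 0.0 mg).
Filling from the cheapest source first is optimal under one linear minimum: $1.89.

$1.89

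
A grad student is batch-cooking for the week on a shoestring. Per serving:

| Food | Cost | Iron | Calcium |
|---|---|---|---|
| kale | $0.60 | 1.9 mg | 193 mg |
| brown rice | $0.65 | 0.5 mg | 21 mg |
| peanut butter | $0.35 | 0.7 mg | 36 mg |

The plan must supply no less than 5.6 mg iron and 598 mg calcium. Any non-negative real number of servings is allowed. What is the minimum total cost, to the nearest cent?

$1.86

Compare the cost at each extreme point of the feasible region.
kale only: max(5.6/1.9, 598/193) = 3.098 servings → $1.86.
brown rice only: max(5.6/0.5, 598/21) = 28.48 servings → $18.51.
peanut butter only: max(5.6/0.7, 598/36) = 16.61 servings → $5.81.
kale + brown rice: the both-tight solution has a negative serving — not a feasible corner.
kale + peanut butter: the both-tight solution has a negative serving — not a feasible corner.
brown rice + peanut butter: intersection lies outside the first quadrant.
So the least-cost plan costs $1.86.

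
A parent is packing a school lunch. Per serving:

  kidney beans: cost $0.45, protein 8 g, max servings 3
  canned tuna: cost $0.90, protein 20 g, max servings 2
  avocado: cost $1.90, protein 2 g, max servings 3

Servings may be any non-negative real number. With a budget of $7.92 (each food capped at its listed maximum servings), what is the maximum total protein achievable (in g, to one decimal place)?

69.0 g

Protein per dollar: canned tuna 22.22, kidney beans 17.78, avocado 1.053.
Take 2 servings of canned tuna: spends $1.80, +40.0 g protein (running total 40.0 g).
Take 3 servings of kidney beans: spends $1.35, +24.0 g protein (running total 64.0 g).
Take 2.511 servings of avocado: spends $4.77, +5.0 g protein (running total 69.0 g).
Greedy by best ratio exhausts the cost allowance optimally: 69.0 g.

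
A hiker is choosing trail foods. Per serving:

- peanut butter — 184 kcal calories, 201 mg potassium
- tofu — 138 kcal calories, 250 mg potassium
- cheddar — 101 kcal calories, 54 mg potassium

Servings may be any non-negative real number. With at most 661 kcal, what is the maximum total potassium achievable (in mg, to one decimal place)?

1197.5 mg

Potassium per kcal: tofu 1.812, peanut butter 1.092, cheddar 0.5347.
With no serving limits, spend the whole calories allowance on tofu: 661 kcal / 138 kcal × 250 mg = 1197.5 mg.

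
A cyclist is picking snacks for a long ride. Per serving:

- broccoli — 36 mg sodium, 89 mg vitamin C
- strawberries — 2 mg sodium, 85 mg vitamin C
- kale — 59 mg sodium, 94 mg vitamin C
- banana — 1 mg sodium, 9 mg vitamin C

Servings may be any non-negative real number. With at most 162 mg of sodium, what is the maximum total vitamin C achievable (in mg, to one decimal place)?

6885.0 mg

Vitamin C per mg sodium: strawberries 42.5, banana 9, broccoli 2.472, kale 1.593.
With no serving limits, spend the whole sodium allowance on strawberries: 162 mg / 2 mg × 85 mg = 6885.0 mg.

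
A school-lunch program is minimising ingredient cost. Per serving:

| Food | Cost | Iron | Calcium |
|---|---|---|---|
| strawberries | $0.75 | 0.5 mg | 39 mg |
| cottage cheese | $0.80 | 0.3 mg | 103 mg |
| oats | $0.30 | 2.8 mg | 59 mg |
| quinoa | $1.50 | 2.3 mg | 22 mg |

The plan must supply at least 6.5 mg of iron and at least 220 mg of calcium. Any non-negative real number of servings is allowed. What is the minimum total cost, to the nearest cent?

Two binding constraints pin down two serving amounts, so the optimal mix uses at most two foods. The candidates are each food alone (scaled to the tighter of iron/calcium) and each pair with both constraints tight.
strawberries only: max(6.5/0.5, 220/39) = 13 servings → $9.75.
cottage cheese only: max(6.5/0.3, 220/103) = 21.67 servings → $17.33.
oats only: max(6.5/2.8, 220/59) = 3.729 servings → $1.12.
quinoa only: max(6.5/2.3, 220/22) = 10 servings → $15.00.
strawberries + cottage cheese: the both-tight solution has a negative serving — not a feasible corner.
strawberries + oats with both tight: 2.917 servings and 1.801 servings → $2.73.
strawberries + quinoa with both tight: 4.612 servings and 1.823 servings → $6.19.
cottage cheese + oats with both tight: 0.8589 servings and 2.229 servings → $1.36.
cottage cheese + quinoa with both tight: 1.576 servings and 2.62 servings → $5.19.
oats + quinoa: the both-tight solution has a negative serving — not a feasible corner.
The minimum over all feasible corners is $1.12.

$1.12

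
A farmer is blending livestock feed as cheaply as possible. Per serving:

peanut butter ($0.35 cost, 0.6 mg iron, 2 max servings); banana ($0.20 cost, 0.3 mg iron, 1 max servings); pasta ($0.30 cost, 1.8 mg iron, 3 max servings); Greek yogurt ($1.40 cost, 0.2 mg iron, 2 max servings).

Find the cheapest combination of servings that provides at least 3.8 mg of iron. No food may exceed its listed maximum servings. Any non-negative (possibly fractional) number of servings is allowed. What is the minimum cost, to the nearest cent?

Cost per mg of iron: pasta $0.1667, peanut butter $0.5833, banana $0.6667, Greek yogurt $7.0000.
Take 2.111 servings of pasta: +3.8 mg iron for $0.63 (total $0.63, still need 0.0 mg).
Filling from the cheapest source first is optimal under one linear minimum: $0.63.

$0.63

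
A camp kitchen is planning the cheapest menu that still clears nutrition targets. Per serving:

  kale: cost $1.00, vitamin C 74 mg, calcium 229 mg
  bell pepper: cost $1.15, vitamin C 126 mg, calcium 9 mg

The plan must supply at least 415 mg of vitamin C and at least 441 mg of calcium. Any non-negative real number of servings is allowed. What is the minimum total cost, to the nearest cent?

$4.38

An LP optimum is at a vertex; with two nutrient constraints at most two foods are used. Check each candidate.
kale only: max(415/74, 441/229) = 5.608 servings → $5.61.
bell pepper only: max(415/126, 441/9) = 49 servings → $56.35.
kale + bell pepper with both tight: 1.839 servings and 2.214 servings → $4.38.
Cheapest feasible corner: $4.38.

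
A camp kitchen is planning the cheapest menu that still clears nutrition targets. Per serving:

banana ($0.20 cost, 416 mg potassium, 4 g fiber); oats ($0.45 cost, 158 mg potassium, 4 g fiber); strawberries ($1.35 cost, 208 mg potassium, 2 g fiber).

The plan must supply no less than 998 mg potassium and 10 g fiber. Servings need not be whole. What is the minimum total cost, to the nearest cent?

$0.50

The cheapest plan sits at a corner of the feasible region — with two constraints it uses at most two foods.
banana only: max(998/416, 10/4) = 2.5 servings → $0.50.
oats only: max(998/158, 10/4) = 6.316 servings → $2.84.
strawberries only: max(998/208, 10/2) = 5 servings → $6.75.
banana + oats with both tight: 2.337 servings and 0.1628 servings → $0.54.
banana + strawberries (both tight): parallel constraints — no distinct corner.
oats + strawberries with both tight: 0.1628 servings and 4.674 servings → $6.38.
Cheapest feasible corner: $0.50.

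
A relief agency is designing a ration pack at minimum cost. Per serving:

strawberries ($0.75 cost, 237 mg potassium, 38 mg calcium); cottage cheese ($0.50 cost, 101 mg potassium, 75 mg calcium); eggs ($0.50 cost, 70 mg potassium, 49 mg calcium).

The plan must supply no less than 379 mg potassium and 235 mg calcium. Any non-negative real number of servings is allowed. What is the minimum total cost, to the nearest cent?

Two binding constraints pin down two serving amounts, so the optimal mix uses at most two foods. The candidates are each food alone (scaled to the tighter of potassium/calcium) and each pair with both constraints tight.
strawberries only: max(379/237, 235/38) = 6.184 servings → $4.64.
cottage cheese only: max(379/101, 235/75) = 3.752 servings → $1.88.
eggs only: max(379/70, 235/49) = 5.414 servings → $2.71.
strawberries + cottage cheese with both tight: 0.3365 servings and 2.963 servings → $1.73.
strawberries + eggs with both tight: 0.2369 servings and 4.612 servings → $2.48.
cottage cheese + eggs with both targets exact would need a negative amount; discard.
Cheapest feasible corner: $1.73.

$1.73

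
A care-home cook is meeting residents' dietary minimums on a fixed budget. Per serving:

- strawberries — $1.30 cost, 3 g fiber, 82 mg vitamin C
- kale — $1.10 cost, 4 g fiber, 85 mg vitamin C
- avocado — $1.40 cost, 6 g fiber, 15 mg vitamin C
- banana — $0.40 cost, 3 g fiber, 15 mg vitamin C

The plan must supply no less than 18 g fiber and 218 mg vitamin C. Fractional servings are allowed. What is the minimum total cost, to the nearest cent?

Compare the cost at each extreme point of the feasible region.
strawberries only: max(18/3, 218/82) = 6 servings → $7.80.
kale only: max(18/4, 218/85) = 4.5 servings → $4.95.
avocado only: max(18/6, 218/15) = 14.53 servings → $20.35.
banana only: max(18/3, 218/15) = 14.53 servings → $5.81.
strawberries + kale with both targets exact would need a negative amount; discard.
strawberries + avocado with both tight: 2.322 servings and 1.839 servings → $5.59.
strawberries + banana with both tight: 1.91 servings and 4.09 servings → $4.12.
kale + avocado with both tight: 2.307 servings and 1.462 servings → $4.58.
kale + banana with both tight: 1.969 servings and 3.374 servings → $3.52.
avocado + banana: intersection lies outside the first quadrant.
Cheapest feasible corner: $3.52.

$3.52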